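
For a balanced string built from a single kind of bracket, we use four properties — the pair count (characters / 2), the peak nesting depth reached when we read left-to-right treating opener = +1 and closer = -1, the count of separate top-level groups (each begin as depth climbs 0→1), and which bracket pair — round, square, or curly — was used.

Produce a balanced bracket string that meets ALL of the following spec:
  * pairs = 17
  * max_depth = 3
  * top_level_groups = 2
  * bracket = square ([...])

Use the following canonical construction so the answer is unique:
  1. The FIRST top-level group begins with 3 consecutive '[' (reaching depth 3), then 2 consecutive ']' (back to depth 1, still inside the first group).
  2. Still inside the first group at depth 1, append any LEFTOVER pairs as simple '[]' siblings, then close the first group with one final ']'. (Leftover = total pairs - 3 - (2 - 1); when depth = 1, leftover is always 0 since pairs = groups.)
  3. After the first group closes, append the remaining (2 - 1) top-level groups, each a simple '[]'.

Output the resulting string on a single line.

Spec: pairs=17 depth=3 groups=2
Leftover pairs = 17 - 3 - (2-1) = 13
First group: deep chain of depth 3 + 13 sibling pairs
Remaining 1 groups: simple '[]' each

Answer: [[[]][][][][][][][][][][][][][]][]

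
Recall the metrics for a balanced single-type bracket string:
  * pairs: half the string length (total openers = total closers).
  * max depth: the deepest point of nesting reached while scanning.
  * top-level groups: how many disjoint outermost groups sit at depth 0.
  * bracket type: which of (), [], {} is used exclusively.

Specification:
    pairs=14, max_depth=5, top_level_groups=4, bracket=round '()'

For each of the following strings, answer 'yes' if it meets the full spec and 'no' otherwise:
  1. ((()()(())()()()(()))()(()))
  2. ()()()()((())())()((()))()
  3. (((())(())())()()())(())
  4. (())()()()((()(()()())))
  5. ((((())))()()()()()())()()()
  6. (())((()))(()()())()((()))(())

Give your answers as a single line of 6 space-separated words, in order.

Answer: no no no no yes no

Derivation:
String 1 '((()()(())()()()(()))()(()))': depth seq [1 2 3 2 3 2 3 4 3 2 3 2 3 2 3 2 3 4 3 2 1 2 1 2 3 2 1 0]
  -> pairs=14 depth=4 groups=1 -> no
String 2 '()()()()((())())()((()))()': depth seq [1 0 1 0 1 0 1 0 1 2 3 2 1 2 1 0 1 0 1 2 3 2 1 0 1 0]
  -> pairs=13 depth=3 groups=8 -> no
String 3 '(((())(())())()()())(())': depth seq [1 2 3 4 3 2 3 4 3 2 3 2 1 2 1 2 1 2 1 0 1 2 1 0]
  -> pairs=12 depth=4 groups=2 -> no
String 4 '(())()()()((()(()()())))': depth seq [1 2 1 0 1 0 1 0 1 0 1 2 3 2 3 4 3 4 3 4 3 2 1 0]
  -> pairs=12 depth=4 groups=5 -> no
String 5 '((((())))()()()()()())()()()': depth seq [1 2 3 4 5 4 3 2 1 2 1 2 1 2 1 2 1 2 1 2 1 0 1 0 1 0 1 0]
  -> pairs=14 depth=5 groups=4 -> yes
String 6 '(())((()))(()()())()((()))(())': depth seq [1 2 1 0 1 2 3 2 1 0 1 2 1 2 1 2 1 0 1 0 1 2 3 2 1 0 1 2 1 0]
  -> pairs=15 depth=3 groups=6 -> no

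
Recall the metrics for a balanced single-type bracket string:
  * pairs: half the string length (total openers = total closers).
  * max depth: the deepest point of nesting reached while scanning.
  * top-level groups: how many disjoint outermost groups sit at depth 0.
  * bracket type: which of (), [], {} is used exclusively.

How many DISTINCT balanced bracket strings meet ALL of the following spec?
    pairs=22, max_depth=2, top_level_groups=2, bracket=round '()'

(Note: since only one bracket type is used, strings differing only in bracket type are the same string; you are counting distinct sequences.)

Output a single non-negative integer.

Answer: 21

Derivation:
Spec: pairs=22 depth=2 groups=2
Count(depth <= 2) = 21
Count(depth <= 1) = 0
Count(depth == 2) = 21 - 0 = 21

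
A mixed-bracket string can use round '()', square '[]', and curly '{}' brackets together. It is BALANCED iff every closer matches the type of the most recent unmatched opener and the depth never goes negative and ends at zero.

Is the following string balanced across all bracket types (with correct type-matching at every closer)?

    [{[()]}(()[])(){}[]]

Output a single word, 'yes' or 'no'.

pos 0: push '['; stack = [
pos 1: push '{'; stack = [{
pos 2: push '['; stack = [{[
pos 3: push '('; stack = [{[(
pos 4: ')' matches '('; pop; stack = [{[
pos 5: ']' matches '['; pop; stack = [{
pos 6: '}' matches '{'; pop; stack = [
pos 7: push '('; stack = [(
pos 8: push '('; stack = [((
pos 9: ')' matches '('; pop; stack = [(
pos 10: push '['; stack = [([
pos 11: ']' matches '['; pop; stack = [(
pos 12: ')' matches '('; pop; stack = [
pos 13: push '('; stack = [(
pos 14: ')' matches '('; pop; stack = [
pos 15: push '{'; stack = [{
pos 16: '}' matches '{'; pop; stack = [
pos 17: push '['; stack = [[
pos 18: ']' matches '['; pop; stack = [
pos 19: ']' matches '['; pop; stack = (empty)
end: stack empty → VALID
Verdict: properly nested → yes

Answer: yes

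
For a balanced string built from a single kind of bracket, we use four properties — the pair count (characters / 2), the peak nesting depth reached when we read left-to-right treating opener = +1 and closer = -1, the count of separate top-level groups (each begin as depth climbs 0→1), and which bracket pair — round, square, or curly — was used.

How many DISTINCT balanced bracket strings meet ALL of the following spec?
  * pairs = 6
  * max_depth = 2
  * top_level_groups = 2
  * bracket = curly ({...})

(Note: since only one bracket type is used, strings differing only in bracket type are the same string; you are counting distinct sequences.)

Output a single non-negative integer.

Spec: pairs=6 depth=2 groups=2
Count(depth <= 2) = 5
Count(depth <= 1) = 0
Count(depth == 2) = 5 - 0 = 5

Answer: 5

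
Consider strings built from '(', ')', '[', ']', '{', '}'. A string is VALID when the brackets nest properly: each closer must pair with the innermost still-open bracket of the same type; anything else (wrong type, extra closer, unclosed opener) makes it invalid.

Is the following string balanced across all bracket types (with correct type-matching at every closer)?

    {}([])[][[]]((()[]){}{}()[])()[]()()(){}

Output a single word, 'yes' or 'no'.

pos 0: push '{'; stack = {
pos 1: '}' matches '{'; pop; stack = (empty)
pos 2: push '('; stack = (
pos 3: push '['; stack = ([
pos 4: ']' matches '['; pop; stack = (
pos 5: ')' matches '('; pop; stack = (empty)
pos 6: push '['; stack = [
pos 7: ']' matches '['; pop; stack = (empty)
pos 8: push '['; stack = [
pos 9: push '['; stack = [[
pos 10: ']' matches '['; pop; stack = [
pos 11: ']' matches '['; pop; stack = (empty)
pos 12: push '('; stack = (
pos 13: push '('; stack = ((
pos 14: push '('; stack = (((
pos 15: ')' matches '('; pop; stack = ((
pos 16: push '['; stack = (([
pos 17: ']' matches '['; pop; stack = ((
pos 18: ')' matches '('; pop; stack = (
pos 19: push '{'; stack = ({
pos 20: '}' matches '{'; pop; stack = (
pos 21: push '{'; stack = ({
pos 22: '}' matches '{'; pop; stack = (
pos 23: push '('; stack = ((
pos 24: ')' matches '('; pop; stack = (
pos 25: push '['; stack = ([
pos 26: ']' matches '['; pop; stack = (
pos 27: ')' matches '('; pop; stack = (empty)
pos 28: push '('; stack = (
pos 29: ')' matches '('; pop; stack = (empty)
pos 30: push '['; stack = [
pos 31: ']' matches '['; pop; stack = (empty)
pos 32: push '('; stack = (
pos 33: ')' matches '('; pop; stack = (empty)
pos 34: push '('; stack = (
pos 35: ')' matches '('; pop; stack = (empty)
pos 36: push '('; stack = (
pos 37: ')' matches '('; pop; stack = (empty)
pos 38: push '{'; stack = {
pos 39: '}' matches '{'; pop; stack = (empty)
end: stack empty → VALID
Verdict: properly nested → yes

Answer: yes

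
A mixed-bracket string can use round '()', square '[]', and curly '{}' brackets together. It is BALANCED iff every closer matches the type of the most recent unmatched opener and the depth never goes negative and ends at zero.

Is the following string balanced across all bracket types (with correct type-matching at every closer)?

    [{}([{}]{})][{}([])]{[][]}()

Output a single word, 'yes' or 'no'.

pos 0: push '['; stack = [
pos 1: push '{'; stack = [{
pos 2: '}' matches '{'; pop; stack = [
pos 3: push '('; stack = [(
pos 4: push '['; stack = [([
pos 5: push '{'; stack = [([{
pos 6: '}' matches '{'; pop; stack = [([
pos 7: ']' matches '['; pop; stack = [(
pos 8: push '{'; stack = [({
pos 9: '}' matches '{'; pop; stack = [(
pos 10: ')' matches '('; pop; stack = [
pos 11: ']' matches '['; pop; stack = (empty)
pos 12: push '['; stack = [
pos 13: push '{'; stack = [{
pos 14: '}' matches '{'; pop; stack = [
pos 15: push '('; stack = [(
pos 16: push '['; stack = [([
pos 17: ']' matches '['; pop; stack = [(
pos 18: ')' matches '('; pop; stack = [
pos 19: ']' matches '['; pop; stack = (empty)
pos 20: push '{'; stack = {
pos 21: push '['; stack = {[
pos 22: ']' matches '['; pop; stack = {
pos 23: push '['; stack = {[
pos 24: ']' matches '['; pop; stack = {
pos 25: '}' matches '{'; pop; stack = (empty)
pos 26: push '('; stack = (
pos 27: ')' matches '('; pop; stack = (empty)
end: stack empty → VALID
Verdict: properly nested → yes

Answer: yes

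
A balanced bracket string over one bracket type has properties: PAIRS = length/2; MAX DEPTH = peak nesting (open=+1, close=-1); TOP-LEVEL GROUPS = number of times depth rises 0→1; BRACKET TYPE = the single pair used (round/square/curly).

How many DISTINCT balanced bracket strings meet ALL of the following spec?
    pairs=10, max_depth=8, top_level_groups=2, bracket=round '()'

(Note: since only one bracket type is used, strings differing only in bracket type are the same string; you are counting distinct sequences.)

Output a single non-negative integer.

Answer: 28

Derivation:
Spec: pairs=10 depth=8 groups=2
Count(depth <= 8) = 4860
Count(depth <= 7) = 4832
Count(depth == 8) = 4860 - 4832 = 28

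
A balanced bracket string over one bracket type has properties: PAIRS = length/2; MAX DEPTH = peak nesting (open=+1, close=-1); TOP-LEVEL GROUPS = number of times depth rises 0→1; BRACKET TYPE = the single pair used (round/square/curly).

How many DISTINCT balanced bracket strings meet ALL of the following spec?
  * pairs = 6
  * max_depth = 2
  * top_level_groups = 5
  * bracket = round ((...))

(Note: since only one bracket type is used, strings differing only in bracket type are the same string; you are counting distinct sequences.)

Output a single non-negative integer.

Answer: 5

Derivation:
Spec: pairs=6 depth=2 groups=5
Count(depth <= 2) = 5
Count(depth <= 1) = 0
Count(depth == 2) = 5 - 0 = 5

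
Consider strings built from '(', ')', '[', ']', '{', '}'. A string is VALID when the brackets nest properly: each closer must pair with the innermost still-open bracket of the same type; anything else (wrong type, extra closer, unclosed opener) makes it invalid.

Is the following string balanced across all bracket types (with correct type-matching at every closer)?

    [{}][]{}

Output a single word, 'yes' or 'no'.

Answer: yes

Derivation:
pos 0: push '['; stack = [
pos 1: push '{'; stack = [{
pos 2: '}' matches '{'; pop; stack = [
pos 3: ']' matches '['; pop; stack = (empty)
pos 4: push '['; stack = [
pos 5: ']' matches '['; pop; stack = (empty)
pos 6: push '{'; stack = {
pos 7: '}' matches '{'; pop; stack = (empty)
end: stack empty → VALID
Verdict: properly nested → yes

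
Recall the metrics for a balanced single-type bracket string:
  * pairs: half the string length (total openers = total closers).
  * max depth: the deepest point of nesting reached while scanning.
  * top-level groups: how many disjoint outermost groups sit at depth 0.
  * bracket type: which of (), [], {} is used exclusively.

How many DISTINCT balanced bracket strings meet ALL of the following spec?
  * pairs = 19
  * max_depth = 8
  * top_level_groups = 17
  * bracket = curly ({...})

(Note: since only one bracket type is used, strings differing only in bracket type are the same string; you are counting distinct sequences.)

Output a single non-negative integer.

Spec: pairs=19 depth=8 groups=17
Count(depth <= 8) = 170
Count(depth <= 7) = 170
Count(depth == 8) = 170 - 170 = 0

Answer: 0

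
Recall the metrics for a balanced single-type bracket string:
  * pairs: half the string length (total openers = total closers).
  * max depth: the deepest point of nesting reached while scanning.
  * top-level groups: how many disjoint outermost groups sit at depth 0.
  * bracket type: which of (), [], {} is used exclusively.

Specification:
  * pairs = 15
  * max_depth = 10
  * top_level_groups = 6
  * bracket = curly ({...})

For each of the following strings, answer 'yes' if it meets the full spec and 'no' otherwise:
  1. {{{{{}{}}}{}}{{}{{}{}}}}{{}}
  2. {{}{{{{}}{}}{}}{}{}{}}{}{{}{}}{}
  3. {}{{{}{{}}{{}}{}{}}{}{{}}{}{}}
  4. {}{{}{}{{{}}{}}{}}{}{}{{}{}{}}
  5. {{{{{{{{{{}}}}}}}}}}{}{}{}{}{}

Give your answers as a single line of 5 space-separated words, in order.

Answer: no no no no yes

Derivation:
String 1 '{{{{{}{}}}{}}{{}{{}{}}}}{{}}': depth seq [1 2 3 4 5 4 5 4 3 2 3 2 1 2 3 2 3 4 3 4 3 2 1 0 1 2 1 0]
  -> pairs=14 depth=5 groups=2 -> no
String 2 '{{}{{{{}}{}}{}}{}{}{}}{}{{}{}}{}': depth seq [1 2 1 2 3 4 5 4 3 4 3 2 3 2 1 2 1 2 1 2 1 0 1 0 1 2 1 2 1 0 1 0]
  -> pairs=16 depth=5 groups=4 -> no
String 3 '{}{{{}{{}}{{}}{}{}}{}{{}}{}{}}': depth seq [1 0 1 2 3 2 3 4 3 2 3 4 3 2 3 2 3 2 1 2 1 2 3 2 1 2 1 2 1 0]
  -> pairs=15 depth=4 groups=2 -> no
String 4 '{}{{}{}{{{}}{}}{}}{}{}{{}{}{}}': depth seq [1 0 1 2 1 2 1 2 3 4 3 2 3 2 1 2 1 0 1 0 1 0 1 2 1 2 1 2 1 0]
  -> pairs=15 depth=4 groups=5 -> no
String 5 '{{{{{{{{{{}}}}}}}}}}{}{}{}{}{}': depth seq [1 2 3 4 5 6 7 8 9 10 9 8 7 6 5 4 3 2 1 0 1 0 1 0 1 0 1 0 1 0]
  -> pairs=15 depth=10 groups=6 -> yes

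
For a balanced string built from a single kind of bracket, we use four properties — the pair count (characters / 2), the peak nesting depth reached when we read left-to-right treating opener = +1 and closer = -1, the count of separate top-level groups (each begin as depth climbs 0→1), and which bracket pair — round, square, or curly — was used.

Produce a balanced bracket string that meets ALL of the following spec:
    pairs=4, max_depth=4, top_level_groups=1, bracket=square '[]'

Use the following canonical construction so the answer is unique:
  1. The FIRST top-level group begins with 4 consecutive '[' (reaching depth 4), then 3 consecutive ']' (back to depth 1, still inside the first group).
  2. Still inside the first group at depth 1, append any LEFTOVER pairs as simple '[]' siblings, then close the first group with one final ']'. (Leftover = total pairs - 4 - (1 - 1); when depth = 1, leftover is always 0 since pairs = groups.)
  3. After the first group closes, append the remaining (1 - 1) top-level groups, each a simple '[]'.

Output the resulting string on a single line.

Answer: [[[[]]]]

Derivation:
Spec: pairs=4 depth=4 groups=1
Leftover pairs = 4 - 4 - (1-1) = 0
First group: deep chain of depth 4 + 0 sibling pairs
Remaining 0 groups: simple '[]' each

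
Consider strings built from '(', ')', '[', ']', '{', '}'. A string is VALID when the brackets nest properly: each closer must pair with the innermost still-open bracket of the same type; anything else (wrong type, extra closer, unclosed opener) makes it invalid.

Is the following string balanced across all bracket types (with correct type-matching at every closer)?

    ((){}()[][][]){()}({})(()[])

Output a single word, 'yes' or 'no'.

pos 0: push '('; stack = (
pos 1: push '('; stack = ((
pos 2: ')' matches '('; pop; stack = (
pos 3: push '{'; stack = ({
pos 4: '}' matches '{'; pop; stack = (
pos 5: push '('; stack = ((
pos 6: ')' matches '('; pop; stack = (
pos 7: push '['; stack = ([
pos 8: ']' matches '['; pop; stack = (
pos 9: push '['; stack = ([
pos 10: ']' matches '['; pop; stack = (
pos 11: push '['; stack = ([
pos 12: ']' matches '['; pop; stack = (
pos 13: ')' matches '('; pop; stack = (empty)
pos 14: push '{'; stack = {
pos 15: push '('; stack = {(
pos 16: ')' matches '('; pop; stack = {
pos 17: '}' matches '{'; pop; stack = (empty)
pos 18: push '('; stack = (
pos 19: push '{'; stack = ({
pos 20: '}' matches '{'; pop; stack = (
pos 21: ')' matches '('; pop; stack = (empty)
pos 22: push '('; stack = (
pos 23: push '('; stack = ((
pos 24: ')' matches '('; pop; stack = (
pos 25: push '['; stack = ([
pos 26: ']' matches '['; pop; stack = (
pos 27: ')' matches '('; pop; stack = (empty)
end: stack empty → VALID
Verdict: properly nested → yes

Answer: yes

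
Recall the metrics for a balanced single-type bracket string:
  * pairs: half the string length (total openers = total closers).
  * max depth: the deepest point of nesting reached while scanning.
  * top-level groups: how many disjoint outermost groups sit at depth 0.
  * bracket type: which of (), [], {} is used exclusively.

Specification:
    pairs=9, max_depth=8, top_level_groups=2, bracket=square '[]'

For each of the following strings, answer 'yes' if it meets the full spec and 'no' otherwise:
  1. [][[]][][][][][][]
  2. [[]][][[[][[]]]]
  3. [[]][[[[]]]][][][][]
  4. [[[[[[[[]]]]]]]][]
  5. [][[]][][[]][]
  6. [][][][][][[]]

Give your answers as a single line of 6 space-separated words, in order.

String 1 '[][[]][][][][][][]': depth seq [1 0 1 2 1 0 1 0 1 0 1 0 1 0 1 0 1 0]
  -> pairs=9 depth=2 groups=8 -> no
String 2 '[[]][][[[][[]]]]': depth seq [1 2 1 0 1 0 1 2 3 2 3 4 3 2 1 0]
  -> pairs=8 depth=4 groups=3 -> no
String 3 '[[]][[[[]]]][][][][]': depth seq [1 2 1 0 1 2 3 4 3 2 1 0 1 0 1 0 1 0 1 0]
  -> pairs=10 depth=4 groups=6 -> no
String 4 '[[[[[[[[]]]]]]]][]': depth seq [1 2 3 4 5 6 7 8 7 6 5 4 3 2 1 0 1 0]
  -> pairs=9 depth=8 groups=2 -> yes
String 5 '[][[]][][[]][]': depth seq [1 0 1 2 1 0 1 0 1 2 1 0 1 0]
  -> pairs=7 depth=2 groups=5 -> no
String 6 '[][][][][][[]]': depth seq [1 0 1 0 1 0 1 0 1 0 1 2 1 0]
  -> pairs=7 depth=2 groups=6 -> no

Answer: no no no yes no no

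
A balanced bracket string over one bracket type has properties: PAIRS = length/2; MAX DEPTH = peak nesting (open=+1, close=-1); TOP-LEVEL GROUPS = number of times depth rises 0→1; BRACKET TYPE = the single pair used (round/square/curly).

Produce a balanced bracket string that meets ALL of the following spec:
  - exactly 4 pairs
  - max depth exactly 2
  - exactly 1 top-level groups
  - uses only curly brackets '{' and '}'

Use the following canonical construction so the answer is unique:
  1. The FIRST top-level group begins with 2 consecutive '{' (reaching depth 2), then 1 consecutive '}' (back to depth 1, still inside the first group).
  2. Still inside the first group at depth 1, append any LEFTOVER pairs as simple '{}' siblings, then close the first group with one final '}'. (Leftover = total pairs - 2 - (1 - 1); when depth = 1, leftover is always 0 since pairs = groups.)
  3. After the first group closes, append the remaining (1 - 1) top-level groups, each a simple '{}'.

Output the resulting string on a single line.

Answer: {{}{}{}}

Derivation:
Spec: pairs=4 depth=2 groups=1
Leftover pairs = 4 - 2 - (1-1) = 2
First group: deep chain of depth 2 + 2 sibling pairs
Remaining 0 groups: simple '{}' each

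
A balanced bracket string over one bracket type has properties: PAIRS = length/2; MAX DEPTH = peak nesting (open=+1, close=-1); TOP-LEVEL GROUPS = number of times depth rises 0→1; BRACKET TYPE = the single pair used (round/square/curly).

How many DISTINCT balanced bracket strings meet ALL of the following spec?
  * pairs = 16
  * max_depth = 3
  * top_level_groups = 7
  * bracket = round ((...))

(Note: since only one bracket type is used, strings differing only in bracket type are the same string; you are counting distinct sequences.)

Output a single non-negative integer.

Spec: pairs=16 depth=3 groups=7
Count(depth <= 3) = 175504
Count(depth <= 2) = 5005
Count(depth == 3) = 175504 - 5005 = 170499

Answer: 170499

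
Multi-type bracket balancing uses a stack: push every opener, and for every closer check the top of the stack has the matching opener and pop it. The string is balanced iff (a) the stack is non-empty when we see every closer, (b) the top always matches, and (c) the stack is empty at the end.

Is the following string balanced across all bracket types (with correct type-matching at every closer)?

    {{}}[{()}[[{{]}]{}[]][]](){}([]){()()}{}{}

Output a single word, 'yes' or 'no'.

pos 0: push '{'; stack = {
pos 1: push '{'; stack = {{
pos 2: '}' matches '{'; pop; stack = {
pos 3: '}' matches '{'; pop; stack = (empty)
pos 4: push '['; stack = [
pos 5: push '{'; stack = [{
pos 6: push '('; stack = [{(
pos 7: ')' matches '('; pop; stack = [{
pos 8: '}' matches '{'; pop; stack = [
pos 9: push '['; stack = [[
pos 10: push '['; stack = [[[
pos 11: push '{'; stack = [[[{
pos 12: push '{'; stack = [[[{{
pos 13: saw closer ']' but top of stack is '{' (expected '}') → INVALID
Verdict: type mismatch at position 13: ']' closes '{' → no

Answer: no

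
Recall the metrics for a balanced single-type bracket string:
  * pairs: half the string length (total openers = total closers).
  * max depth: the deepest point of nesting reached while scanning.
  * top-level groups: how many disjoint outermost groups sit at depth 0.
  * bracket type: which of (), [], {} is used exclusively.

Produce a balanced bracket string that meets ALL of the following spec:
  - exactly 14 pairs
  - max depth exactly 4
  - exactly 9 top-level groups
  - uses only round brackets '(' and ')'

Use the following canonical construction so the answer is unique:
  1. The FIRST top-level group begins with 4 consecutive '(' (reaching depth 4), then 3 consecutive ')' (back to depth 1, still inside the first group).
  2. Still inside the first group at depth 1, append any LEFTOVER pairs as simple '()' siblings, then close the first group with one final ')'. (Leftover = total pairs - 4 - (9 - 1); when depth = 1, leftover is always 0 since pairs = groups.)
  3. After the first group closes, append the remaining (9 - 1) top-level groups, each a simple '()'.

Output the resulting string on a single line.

Answer: (((()))()())()()()()()()()()

Derivation:
Spec: pairs=14 depth=4 groups=9
Leftover pairs = 14 - 4 - (9-1) = 2
First group: deep chain of depth 4 + 2 sibling pairs
Remaining 8 groups: simple '()' each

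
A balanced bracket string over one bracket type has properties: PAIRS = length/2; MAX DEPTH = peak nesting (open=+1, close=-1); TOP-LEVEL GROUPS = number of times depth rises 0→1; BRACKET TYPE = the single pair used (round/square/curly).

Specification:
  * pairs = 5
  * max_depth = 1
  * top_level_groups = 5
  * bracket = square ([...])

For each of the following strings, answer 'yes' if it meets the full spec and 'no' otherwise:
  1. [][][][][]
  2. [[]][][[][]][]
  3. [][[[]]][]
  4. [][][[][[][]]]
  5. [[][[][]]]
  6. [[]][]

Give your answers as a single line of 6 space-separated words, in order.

String 1 '[][][][][]': depth seq [1 0 1 0 1 0 1 0 1 0]
  -> pairs=5 depth=1 groups=5 -> yes
String 2 '[[]][][[][]][]': depth seq [1 2 1 0 1 0 1 2 1 2 1 0 1 0]
  -> pairs=7 depth=2 groups=4 -> no
String 3 '[][[[]]][]': depth seq [1 0 1 2 3 2 1 0 1 0]
  -> pairs=5 depth=3 groups=3 -> no
String 4 '[][][[][[][]]]': depth seq [1 0 1 0 1 2 1 2 3 2 3 2 1 0]
  -> pairs=7 depth=3 groups=3 -> no
String 5 '[[][[][]]]': depth seq [1 2 1 2 3 2 3 2 1 0]
  -> pairs=5 depth=3 groups=1 -> no
String 6 '[[]][]': depth seq [1 2 1 0 1 0]
  -> pairs=3 depth=2 groups=2 -> no

Answer: yes no no no no no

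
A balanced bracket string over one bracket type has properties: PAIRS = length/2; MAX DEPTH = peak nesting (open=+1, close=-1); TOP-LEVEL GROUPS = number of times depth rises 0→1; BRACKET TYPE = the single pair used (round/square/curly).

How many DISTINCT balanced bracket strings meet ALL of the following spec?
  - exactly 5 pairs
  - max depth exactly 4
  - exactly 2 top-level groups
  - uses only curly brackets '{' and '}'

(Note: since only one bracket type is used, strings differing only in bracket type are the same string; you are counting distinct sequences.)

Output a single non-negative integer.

Answer: 2

Derivation:
Spec: pairs=5 depth=4 groups=2
Count(depth <= 4) = 14
Count(depth <= 3) = 12
Count(depth == 4) = 14 - 12 = 2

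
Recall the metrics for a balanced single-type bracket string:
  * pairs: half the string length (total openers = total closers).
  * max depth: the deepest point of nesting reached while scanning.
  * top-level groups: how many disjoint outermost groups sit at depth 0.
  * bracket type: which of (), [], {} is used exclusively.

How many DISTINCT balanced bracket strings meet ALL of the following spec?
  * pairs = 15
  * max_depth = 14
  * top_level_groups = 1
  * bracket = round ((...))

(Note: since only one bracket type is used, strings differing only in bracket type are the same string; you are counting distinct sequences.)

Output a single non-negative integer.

Spec: pairs=15 depth=14 groups=1
Count(depth <= 14) = 2674439
Count(depth <= 13) = 2674414
Count(depth == 14) = 2674439 - 2674414 = 25

Answer: 25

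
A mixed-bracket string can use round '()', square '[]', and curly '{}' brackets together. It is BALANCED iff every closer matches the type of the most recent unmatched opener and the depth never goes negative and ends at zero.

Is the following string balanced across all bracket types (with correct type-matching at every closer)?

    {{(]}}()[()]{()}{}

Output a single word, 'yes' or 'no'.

Answer: no

Derivation:
pos 0: push '{'; stack = {
pos 1: push '{'; stack = {{
pos 2: push '('; stack = {{(
pos 3: saw closer ']' but top of stack is '(' (expected ')') → INVALID
Verdict: type mismatch at position 3: ']' closes '(' → no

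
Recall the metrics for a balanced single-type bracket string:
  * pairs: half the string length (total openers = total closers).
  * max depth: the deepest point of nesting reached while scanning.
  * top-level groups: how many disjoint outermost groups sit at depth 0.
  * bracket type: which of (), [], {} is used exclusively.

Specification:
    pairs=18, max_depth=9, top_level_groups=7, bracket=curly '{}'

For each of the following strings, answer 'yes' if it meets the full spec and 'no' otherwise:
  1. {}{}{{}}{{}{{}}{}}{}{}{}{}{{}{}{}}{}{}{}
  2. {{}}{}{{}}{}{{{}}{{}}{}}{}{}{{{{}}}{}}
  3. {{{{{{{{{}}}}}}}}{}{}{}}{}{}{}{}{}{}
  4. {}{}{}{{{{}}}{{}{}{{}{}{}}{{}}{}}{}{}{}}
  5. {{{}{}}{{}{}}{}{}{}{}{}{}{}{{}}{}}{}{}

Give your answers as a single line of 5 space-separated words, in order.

Answer: no no yes no no

Derivation:
String 1 '{}{}{{}}{{}{{}}{}}{}{}{}{}{{}{}{}}{}{}{}': depth seq [1 0 1 0 1 2 1 0 1 2 1 2 3 2 1 2 1 0 1 0 1 0 1 0 1 0 1 2 1 2 1 2 1 0 1 0 1 0 1 0]
  -> pairs=20 depth=3 groups=12 -> no
String 2 '{{}}{}{{}}{}{{{}}{{}}{}}{}{}{{{{}}}{}}': depth seq [1 2 1 0 1 0 1 2 1 0 1 0 1 2 3 2 1 2 3 2 1 2 1 0 1 0 1 0 1 2 3 4 3 2 1 2 1 0]
  -> pairs=19 depth=4 groups=8 -> no
String 3 '{{{{{{{{{}}}}}}}}{}{}{}}{}{}{}{}{}{}': depth seq [1 2 3 4 5 6 7 8 9 8 7 6 5 4 3 2 1 2 1 2 1 2 1 0 1 0 1 0 1 0 1 0 1 0 1 0]
  -> pairs=18 depth=9 groups=7 -> yes
String 4 '{}{}{}{{{{}}}{{}{}{{}{}{}}{{}}{}}{}{}{}}': depth seq [1 0 1 0 1 0 1 2 3 4 3 2 1 2 3 2 3 2 3 4 3 4 3 4 3 2 3 4 3 2 3 2 1 2 1 2 1 2 1 0]
  -> pairs=20 depth=4 groups=4 -> no
String 5 '{{{}{}}{{}{}}{}{}{}{}{}{}{}{{}}{}}{}{}': depth seq [1 2 3 2 3 2 1 2 3 2 3 2 1 2 1 2 1 2 1 2 1 2 1 2 1 2 1 2 3 2 1 2 1 0 1 0 1 0]
  -> pairs=19 depth=3 groups=3 -> no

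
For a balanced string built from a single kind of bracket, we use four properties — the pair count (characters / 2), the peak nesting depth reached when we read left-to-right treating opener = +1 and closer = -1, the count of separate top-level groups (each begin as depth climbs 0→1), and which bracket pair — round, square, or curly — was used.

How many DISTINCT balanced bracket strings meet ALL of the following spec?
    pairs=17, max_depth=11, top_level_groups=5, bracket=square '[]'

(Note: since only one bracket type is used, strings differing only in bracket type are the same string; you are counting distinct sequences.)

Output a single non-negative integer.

Answer: 1485

Derivation:
Spec: pairs=17 depth=11 groups=5
Count(depth <= 11) = 8947445
Count(depth <= 10) = 8945960
Count(depth == 11) = 8947445 - 8945960 = 1485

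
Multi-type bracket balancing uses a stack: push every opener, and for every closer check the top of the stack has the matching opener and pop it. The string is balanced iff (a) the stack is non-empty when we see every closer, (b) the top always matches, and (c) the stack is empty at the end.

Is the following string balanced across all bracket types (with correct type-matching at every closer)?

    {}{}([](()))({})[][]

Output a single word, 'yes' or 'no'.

Answer: yes

Derivation:
pos 0: push '{'; stack = {
pos 1: '}' matches '{'; pop; stack = (empty)
pos 2: push '{'; stack = {
pos 3: '}' matches '{'; pop; stack = (empty)
pos 4: push '('; stack = (
pos 5: push '['; stack = ([
pos 6: ']' matches '['; pop; stack = (
pos 7: push '('; stack = ((
pos 8: push '('; stack = (((
pos 9: ')' matches '('; pop; stack = ((
pos 10: ')' matches '('; pop; stack = (
pos 11: ')' matches '('; pop; stack = (empty)
pos 12: push '('; stack = (
pos 13: push '{'; stack = ({
pos 14: '}' matches '{'; pop; stack = (
pos 15: ')' matches '('; pop; stack = (empty)
pos 16: push '['; stack = [
pos 17: ']' matches '['; pop; stack = (empty)
pos 18: push '['; stack = [
pos 19: ']' matches '['; pop; stack = (empty)
end: stack empty → VALID
Verdict: properly nested → yes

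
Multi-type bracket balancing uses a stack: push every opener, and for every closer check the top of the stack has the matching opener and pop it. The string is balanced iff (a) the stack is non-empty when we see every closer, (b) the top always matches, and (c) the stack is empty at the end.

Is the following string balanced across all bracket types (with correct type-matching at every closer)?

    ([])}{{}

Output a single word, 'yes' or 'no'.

Answer: no

Derivation:
pos 0: push '('; stack = (
pos 1: push '['; stack = ([
pos 2: ']' matches '['; pop; stack = (
pos 3: ')' matches '('; pop; stack = (empty)
pos 4: saw closer '}' but stack is empty → INVALID
Verdict: unmatched closer '}' at position 4 → no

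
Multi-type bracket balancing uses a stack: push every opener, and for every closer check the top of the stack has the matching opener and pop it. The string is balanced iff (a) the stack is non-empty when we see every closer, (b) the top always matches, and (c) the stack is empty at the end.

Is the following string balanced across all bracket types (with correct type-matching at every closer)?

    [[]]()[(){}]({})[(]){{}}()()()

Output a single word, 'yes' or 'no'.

pos 0: push '['; stack = [
pos 1: push '['; stack = [[
pos 2: ']' matches '['; pop; stack = [
pos 3: ']' matches '['; pop; stack = (empty)
pos 4: push '('; stack = (
pos 5: ')' matches '('; pop; stack = (empty)
pos 6: push '['; stack = [
pos 7: push '('; stack = [(
pos 8: ')' matches '('; pop; stack = [
pos 9: push '{'; stack = [{
pos 10: '}' matches '{'; pop; stack = [
pos 11: ']' matches '['; pop; stack = (empty)
pos 12: push '('; stack = (
pos 13: push '{'; stack = ({
pos 14: '}' matches '{'; pop; stack = (
pos 15: ')' matches '('; pop; stack = (empty)
pos 16: push '['; stack = [
pos 17: push '('; stack = [(
pos 18: saw closer ']' but top of stack is '(' (expected ')') → INVALID
Verdict: type mismatch at position 18: ']' closes '(' → no

Answer: no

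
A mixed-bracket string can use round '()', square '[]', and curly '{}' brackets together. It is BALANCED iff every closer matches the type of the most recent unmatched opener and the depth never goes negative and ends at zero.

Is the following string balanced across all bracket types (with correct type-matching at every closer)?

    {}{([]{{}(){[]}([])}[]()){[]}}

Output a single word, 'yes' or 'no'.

Answer: yes

Derivation:
pos 0: push '{'; stack = {
pos 1: '}' matches '{'; pop; stack = (empty)
pos 2: push '{'; stack = {
pos 3: push '('; stack = {(
pos 4: push '['; stack = {([
pos 5: ']' matches '['; pop; stack = {(
pos 6: push '{'; stack = {({
pos 7: push '{'; stack = {({{
pos 8: '}' matches '{'; pop; stack = {({
pos 9: push '('; stack = {({(
pos 10: ')' matches '('; pop; stack = {({
pos 11: push '{'; stack = {({{
pos 12: push '['; stack = {({{[
pos 13: ']' matches '['; pop; stack = {({{
pos 14: '}' matches '{'; pop; stack = {({
pos 15: push '('; stack = {({(
pos 16: push '['; stack = {({([
pos 17: ']' matches '['; pop; stack = {({(
pos 18: ')' matches '('; pop; stack = {({
pos 19: '}' matches '{'; pop; stack = {(
pos 20: push '['; stack = {([
pos 21: ']' matches '['; pop; stack = {(
pos 22: push '('; stack = {((
pos 23: ')' matches '('; pop; stack = {(
pos 24: ')' matches '('; pop; stack = {
pos 25: push '{'; stack = {{
pos 26: push '['; stack = {{[
pos 27: ']' matches '['; pop; stack = {{
pos 28: '}' matches '{'; pop; stack = {
pos 29: '}' matches '{'; pop; stack = (empty)
end: stack empty → VALID
Verdict: properly nested → yes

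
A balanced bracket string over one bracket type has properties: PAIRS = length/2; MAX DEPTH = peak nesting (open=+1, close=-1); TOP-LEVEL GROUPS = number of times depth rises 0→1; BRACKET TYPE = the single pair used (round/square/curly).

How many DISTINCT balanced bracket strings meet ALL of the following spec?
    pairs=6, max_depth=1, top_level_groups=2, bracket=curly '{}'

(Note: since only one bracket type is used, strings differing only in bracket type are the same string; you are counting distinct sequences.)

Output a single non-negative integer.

Answer: 0

Derivation:
Spec: pairs=6 depth=1 groups=2
Count(depth <= 1) = 0
Count(depth <= 0) = 0
Count(depth == 1) = 0 - 0 = 0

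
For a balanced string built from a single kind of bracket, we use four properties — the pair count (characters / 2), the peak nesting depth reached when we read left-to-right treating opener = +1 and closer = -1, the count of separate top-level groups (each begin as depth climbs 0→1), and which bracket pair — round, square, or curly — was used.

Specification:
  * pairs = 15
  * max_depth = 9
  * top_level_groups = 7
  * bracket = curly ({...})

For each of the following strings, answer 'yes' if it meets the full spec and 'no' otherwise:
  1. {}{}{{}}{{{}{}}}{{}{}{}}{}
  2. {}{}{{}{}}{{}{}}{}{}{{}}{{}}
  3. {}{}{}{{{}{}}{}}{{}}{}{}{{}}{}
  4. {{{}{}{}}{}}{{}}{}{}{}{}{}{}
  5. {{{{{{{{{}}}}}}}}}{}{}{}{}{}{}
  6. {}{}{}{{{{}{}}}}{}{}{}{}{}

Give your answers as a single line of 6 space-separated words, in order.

Answer: no no no no yes no

Derivation:
String 1 '{}{}{{}}{{{}{}}}{{}{}{}}{}': depth seq [1 0 1 0 1 2 1 0 1 2 3 2 3 2 1 0 1 2 1 2 1 2 1 0 1 0]
  -> pairs=13 depth=3 groups=6 -> no
String 2 '{}{}{{}{}}{{}{}}{}{}{{}}{{}}': depth seq [1 0 1 0 1 2 1 2 1 0 1 2 1 2 1 0 1 0 1 0 1 2 1 0 1 2 1 0]
  -> pairs=14 depth=2 groups=8 -> no
String 3 '{}{}{}{{{}{}}{}}{{}}{}{}{{}}{}': depth seq [1 0 1 0 1 0 1 2 3 2 3 2 1 2 1 0 1 2 1 0 1 0 1 0 1 2 1 0 1 0]
  -> pairs=15 depth=3 groups=9 -> no
String 4 '{{{}{}{}}{}}{{}}{}{}{}{}{}{}': depth seq [1 2 3 2 3 2 3 2 1 2 1 0 1 2 1 0 1 0 1 0 1 0 1 0 1 0 1 0]
  -> pairs=14 depth=3 groups=8 -> no
String 5 '{{{{{{{{{}}}}}}}}}{}{}{}{}{}{}': depth seq [1 2 3 4 5 6 7 8 9 8 7 6 5 4 3 2 1 0 1 0 1 0 1 0 1 0 1 0 1 0]
  -> pairs=15 depth=9 groups=7 -> yes
String 6 '{}{}{}{{{{}{}}}}{}{}{}{}{}': depth seq [1 0 1 0 1 0 1 2 3 4 3 4 3 2 1 0 1 0 1 0 1 0 1 0 1 0]
  -> pairs=13 depth=4 groups=9 -> no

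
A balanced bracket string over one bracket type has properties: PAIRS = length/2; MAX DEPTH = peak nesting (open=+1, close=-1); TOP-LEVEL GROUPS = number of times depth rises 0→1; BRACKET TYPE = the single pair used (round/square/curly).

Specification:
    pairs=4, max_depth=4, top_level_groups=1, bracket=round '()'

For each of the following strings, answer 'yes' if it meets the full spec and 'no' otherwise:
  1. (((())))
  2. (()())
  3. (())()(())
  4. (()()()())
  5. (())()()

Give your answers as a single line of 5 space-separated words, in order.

Answer: yes no no no no

Derivation:
String 1 '(((())))': depth seq [1 2 3 4 3 2 1 0]
  -> pairs=4 depth=4 groups=1 -> yes
String 2 '(()())': depth seq [1 2 1 2 1 0]
  -> pairs=3 depth=2 groups=1 -> no
String 3 '(())()(())': depth seq [1 2 1 0 1 0 1 2 1 0]
  -> pairs=5 depth=2 groups=3 -> no
String 4 '(()()()())': depth seq [1 2 1 2 1 2 1 2 1 0]
  -> pairs=5 depth=2 groups=1 -> no
String 5 '(())()()': depth seq [1 2 1 0 1 0 1 0]
  -> pairs=4 depth=2 groups=3 -> no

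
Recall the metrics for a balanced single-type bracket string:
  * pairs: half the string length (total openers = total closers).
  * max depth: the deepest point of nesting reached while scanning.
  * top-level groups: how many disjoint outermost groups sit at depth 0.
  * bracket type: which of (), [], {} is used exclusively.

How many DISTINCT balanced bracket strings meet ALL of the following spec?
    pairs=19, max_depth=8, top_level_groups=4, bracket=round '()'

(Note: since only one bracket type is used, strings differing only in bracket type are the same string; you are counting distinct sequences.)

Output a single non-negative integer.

Answer: 16613344

Derivation:
Spec: pairs=19 depth=8 groups=4
Count(depth <= 8) = 209172128
Count(depth <= 7) = 192558784
Count(depth == 8) = 209172128 - 192558784 = 16613344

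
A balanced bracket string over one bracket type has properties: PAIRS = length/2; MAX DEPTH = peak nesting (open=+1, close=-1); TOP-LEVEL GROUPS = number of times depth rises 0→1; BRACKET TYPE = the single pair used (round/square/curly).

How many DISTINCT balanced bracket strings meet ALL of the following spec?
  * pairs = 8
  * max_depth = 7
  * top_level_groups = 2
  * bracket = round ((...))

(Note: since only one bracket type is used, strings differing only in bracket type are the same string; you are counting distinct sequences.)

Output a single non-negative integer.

Spec: pairs=8 depth=7 groups=2
Count(depth <= 7) = 429
Count(depth <= 6) = 427
Count(depth == 7) = 429 - 427 = 2

Answer: 2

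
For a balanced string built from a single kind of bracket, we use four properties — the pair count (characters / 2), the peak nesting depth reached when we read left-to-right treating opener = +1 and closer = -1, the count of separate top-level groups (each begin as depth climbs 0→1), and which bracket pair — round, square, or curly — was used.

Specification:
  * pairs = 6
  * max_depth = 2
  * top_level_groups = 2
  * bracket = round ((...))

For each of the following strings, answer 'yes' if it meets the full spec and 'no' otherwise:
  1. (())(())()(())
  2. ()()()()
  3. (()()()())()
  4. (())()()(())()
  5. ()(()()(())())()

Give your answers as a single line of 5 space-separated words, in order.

String 1 '(())(())()(())': depth seq [1 2 1 0 1 2 1 0 1 0 1 2 1 0]
  -> pairs=7 depth=2 groups=4 -> no
String 2 '()()()()': depth seq [1 0 1 0 1 0 1 0]
  -> pairs=4 depth=1 groups=4 -> no
String 3 '(()()()())()': depth seq [1 2 1 2 1 2 1 2 1 0 1 0]
  -> pairs=6 depth=2 groups=2 -> yes
String 4 '(())()()(())()': depth seq [1 2 1 0 1 0 1 0 1 2 1 0 1 0]
  -> pairs=7 depth=2 groups=5 -> no
String 5 '()(()()(())())()': depth seq [1 0 1 2 1 2 1 2 3 2 1 2 1 0 1 0]
  -> pairs=8 depth=3 groups=3 -> no

Answer: no no yes no no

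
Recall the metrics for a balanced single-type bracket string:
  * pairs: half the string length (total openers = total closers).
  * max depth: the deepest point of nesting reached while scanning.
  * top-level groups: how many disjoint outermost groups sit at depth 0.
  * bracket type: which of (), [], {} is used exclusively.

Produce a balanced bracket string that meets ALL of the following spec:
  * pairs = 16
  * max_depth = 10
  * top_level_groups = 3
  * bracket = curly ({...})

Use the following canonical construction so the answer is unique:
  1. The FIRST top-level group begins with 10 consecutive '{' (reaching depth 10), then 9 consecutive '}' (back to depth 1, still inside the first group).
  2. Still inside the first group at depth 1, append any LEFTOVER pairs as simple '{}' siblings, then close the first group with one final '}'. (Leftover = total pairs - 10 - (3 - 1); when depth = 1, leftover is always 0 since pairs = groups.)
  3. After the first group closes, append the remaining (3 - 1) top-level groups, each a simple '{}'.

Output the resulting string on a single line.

Spec: pairs=16 depth=10 groups=3
Leftover pairs = 16 - 10 - (3-1) = 4
First group: deep chain of depth 10 + 4 sibling pairs
Remaining 2 groups: simple '{}' each

Answer: {{{{{{{{{{}}}}}}}}}{}{}{}{}}{}{}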